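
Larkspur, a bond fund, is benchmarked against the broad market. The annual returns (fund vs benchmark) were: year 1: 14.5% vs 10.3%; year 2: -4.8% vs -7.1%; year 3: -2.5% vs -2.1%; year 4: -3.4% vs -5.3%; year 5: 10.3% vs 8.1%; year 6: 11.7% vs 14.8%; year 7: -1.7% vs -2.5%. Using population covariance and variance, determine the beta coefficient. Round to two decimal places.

0.93

r̄p = 3.4429%,  r̄m = 2.3143%
Cov = Σ(rp − r̄p)(rm − r̄m) / 7 = 58.8237
Var(rm) = Σ(rm − r̄m)² / 7 = 63.2012
β = Cov / Var = 58.8237 / 63.2012 = 0.9307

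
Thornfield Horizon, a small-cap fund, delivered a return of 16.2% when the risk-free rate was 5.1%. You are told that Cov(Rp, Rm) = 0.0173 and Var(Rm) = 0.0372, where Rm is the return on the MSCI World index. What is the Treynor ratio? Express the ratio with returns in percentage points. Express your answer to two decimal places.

23.87

β = Cov / Var = 0.0173 / 0.0372 = 0.4651
Treynor = (Rp − Rf) / β = (16.2% − 5.1%) / 0.4651 = 11.10 / 0.4651 = 23.8658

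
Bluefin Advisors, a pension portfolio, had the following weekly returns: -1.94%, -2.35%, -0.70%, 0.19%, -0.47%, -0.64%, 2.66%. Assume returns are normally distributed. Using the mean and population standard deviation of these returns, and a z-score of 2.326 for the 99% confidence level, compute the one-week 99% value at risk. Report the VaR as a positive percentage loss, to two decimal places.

3.98

r̄ = (-1.94 − 2.35 − 0.7 + 0.19 − 0.47 − 0.64 + 2.66) / 7 = -0.4643%
Σ(r − r̄)² = 16.0094; population σ = √(16.0094/7) = 1.5123%
VaR = −(r̄ − z·σ) = −(-0.4643 − 2.326 × 1.5123) = −(-3.9819) = 3.9819%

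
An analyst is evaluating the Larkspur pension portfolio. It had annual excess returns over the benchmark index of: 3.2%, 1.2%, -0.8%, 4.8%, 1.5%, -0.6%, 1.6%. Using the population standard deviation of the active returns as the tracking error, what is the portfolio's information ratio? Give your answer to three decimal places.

0.849

Mean return r̄ = 10.90 / 7 = 1.5571%
Σ(r − r̄)² = 23.5571; population σ = √(23.5571/7) = 1.8345%
IR = r̄ / tracking error = 1.5571 / 1.8345 = 0.8488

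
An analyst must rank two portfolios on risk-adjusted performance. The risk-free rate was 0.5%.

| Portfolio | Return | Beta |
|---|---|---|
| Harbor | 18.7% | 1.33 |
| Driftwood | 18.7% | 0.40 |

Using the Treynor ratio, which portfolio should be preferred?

Harbor: Treynor = (18.7% − 0.5%) / 1.33 = 13.684
Driftwood: Treynor = (18.7% − 0.5%) / 0.40 = 45.500
Highest: Driftwood (45.500).

Driftwood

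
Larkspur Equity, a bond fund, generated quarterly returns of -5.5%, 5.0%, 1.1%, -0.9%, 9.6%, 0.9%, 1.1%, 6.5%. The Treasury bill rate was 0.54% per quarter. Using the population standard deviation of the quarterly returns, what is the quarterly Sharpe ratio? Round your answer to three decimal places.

0.384

μ = (-5.5 + 5 + 1.1 − 0.9 + 9.6 + 0.9 + 1.1 + 6.5) / 8 = 17.80 / 8 = 2.2250%
Σ(r − μ)² = (-5.5 − 2.2250)² + (5 − 2.2250)² + (1.1 − 2.2250)² + … = 154.0950
population σ = √(154.0950 / 8) = √19.2619 = 4.3888%
Sharpe = (μ − rf) / σ = (2.2250 − 0.54) / 4.3888 = 1.6850 / 4.3888 = 0.3839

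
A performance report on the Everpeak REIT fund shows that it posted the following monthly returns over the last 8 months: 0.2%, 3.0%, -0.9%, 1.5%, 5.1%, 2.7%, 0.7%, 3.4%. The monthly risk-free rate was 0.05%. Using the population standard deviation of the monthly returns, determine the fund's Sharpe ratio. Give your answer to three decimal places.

1.048

Mean return μ = 15.70 / 8 = 1.9625%
Population σ = √[Σ(r − μ)² / 8] = √[26.6388 / 8] = √3.3299 = 1.8248%
Sharpe = (μ − rf) / σ = (1.9625 − 0.05) / 1.8248 = 1.9125 / 1.8248 = 1.0481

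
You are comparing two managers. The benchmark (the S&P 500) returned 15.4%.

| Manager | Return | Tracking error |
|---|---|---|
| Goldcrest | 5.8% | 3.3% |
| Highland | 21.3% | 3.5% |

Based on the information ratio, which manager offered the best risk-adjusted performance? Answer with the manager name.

Goldcrest: IR = (5.8% − 15.4%) / 3.3% = -2.909
Highland: IR = (21.3% − 15.4%) / 3.5% = 1.686
Highest: Highland (1.686).

Highland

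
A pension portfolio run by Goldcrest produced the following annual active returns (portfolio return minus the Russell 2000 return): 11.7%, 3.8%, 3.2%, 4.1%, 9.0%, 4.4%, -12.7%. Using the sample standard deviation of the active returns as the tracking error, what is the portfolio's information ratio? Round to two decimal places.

r̄ = (11.7 + 3.8 + 3.2 + 4.1 + 9 + 4.4 − 12.7) / 7 = 23.50 / 7 = 3.3571%
Σ(r − r̄)² = 361.1371; sample σ = √(361.1371/6) = 7.7582%
IR = r̄ / tracking error = 3.3571 / 7.7582 = 0.4327

0.43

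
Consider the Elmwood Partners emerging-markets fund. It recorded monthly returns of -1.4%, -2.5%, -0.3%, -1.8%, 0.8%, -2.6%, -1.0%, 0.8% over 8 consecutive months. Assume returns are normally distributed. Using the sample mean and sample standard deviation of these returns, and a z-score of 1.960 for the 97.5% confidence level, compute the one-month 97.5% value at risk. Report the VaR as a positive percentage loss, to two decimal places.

μ = (-1.4 − 2.5 − 0.3 − 1.8 + 0.8 − 2.6 − 1 + 0.8) / 8 = -1.0000%
Sample σ = √[Σ(r − μ)² / 7] = √[12.5800 / 7] = √1.7971 = 1.3406%
VaR = −(μ − z·σ) = −(-1.0000 − 1.960 × 1.3406) = −(-3.6276) = 3.6276%

3.63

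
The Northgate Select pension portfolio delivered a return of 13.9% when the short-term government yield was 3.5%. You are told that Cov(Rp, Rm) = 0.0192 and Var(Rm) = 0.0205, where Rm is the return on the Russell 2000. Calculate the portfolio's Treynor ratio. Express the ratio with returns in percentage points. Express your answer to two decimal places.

11.10

β = Cov / Var = 0.0192 / 0.0205 = 0.9366
Treynor = (Rp − Rf) / β = (13.9% − 3.5%) / 0.9366 = 10.40 / 0.9366 = 11.1040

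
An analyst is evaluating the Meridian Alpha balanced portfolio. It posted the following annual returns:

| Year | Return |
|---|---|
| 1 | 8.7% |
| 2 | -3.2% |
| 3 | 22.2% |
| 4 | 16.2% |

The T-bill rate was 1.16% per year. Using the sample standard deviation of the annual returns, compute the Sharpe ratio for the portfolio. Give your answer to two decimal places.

0.90

r̄ = (8.7 − 3.2 + 22.2 + 16.2) / 4 = 43.90 / 4 = 10.9750%
Sample std dev = √[359.4075 / 3] = 10.9454%
Sharpe = (r̄ − rf) / σ = (10.9750 − 1.16) / 10.9454 = 9.8150 / 10.9454 = 0.8967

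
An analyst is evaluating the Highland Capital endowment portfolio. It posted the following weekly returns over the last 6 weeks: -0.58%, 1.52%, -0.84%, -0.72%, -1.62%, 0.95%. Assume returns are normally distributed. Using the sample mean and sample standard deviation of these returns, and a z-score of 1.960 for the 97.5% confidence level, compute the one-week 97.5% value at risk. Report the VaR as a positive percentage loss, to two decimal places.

2.55

r̄ = (-0.58 + 1.52 − 0.84 − 0.72 − 1.62 + 0.95) / 6 = -0.2150%
Σ(r − r̄)² = (-0.58 − (-0.2150))² + (1.52 − (-0.2150))² + (-0.84 − (-0.2150))² + … = 7.1204
sample σ = √(7.1204 / 5) = √1.4241 = 1.1934%
VaR = −(r̄ − z·σ) = −(-0.2150 − 1.960 × 1.1934) = −(-2.5541) = 2.5541%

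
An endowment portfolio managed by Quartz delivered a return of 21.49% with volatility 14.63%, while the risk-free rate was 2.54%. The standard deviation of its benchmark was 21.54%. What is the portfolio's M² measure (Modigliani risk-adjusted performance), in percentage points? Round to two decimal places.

Sharpe = (Rp − Rf) / σp = (21.49% − 2.54%) / 14.63% = 1.2953
M² = Rf + Sharpe × σm = 2.54% + 1.2953 × 21.54% = 30.4408%

30.44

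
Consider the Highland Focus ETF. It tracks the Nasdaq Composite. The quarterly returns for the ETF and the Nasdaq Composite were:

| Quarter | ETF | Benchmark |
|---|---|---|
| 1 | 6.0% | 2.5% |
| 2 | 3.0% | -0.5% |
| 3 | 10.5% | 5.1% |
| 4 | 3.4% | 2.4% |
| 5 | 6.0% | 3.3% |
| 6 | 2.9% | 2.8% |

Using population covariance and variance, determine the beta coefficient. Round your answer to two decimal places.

r̄p = 5.3000%,  r̄m = 2.6000%
Cov = Σ(rp − r̄p)(rm − r̄m) / 6 = 3.4083
Var(rm) = Σ(rm − r̄m)² / 6 = 2.7400
β = Cov / Var = 3.4083 / 2.7400 = 1.2439

1.24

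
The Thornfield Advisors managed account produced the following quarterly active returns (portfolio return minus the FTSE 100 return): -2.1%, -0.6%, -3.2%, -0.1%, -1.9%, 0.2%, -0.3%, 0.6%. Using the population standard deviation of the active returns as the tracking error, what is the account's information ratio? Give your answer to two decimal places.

-0.75

μ = (-2.1 − 0.6 − 3.2 − 0.1 − 1.9 + 0.2 − 0.3 + 0.6) / 8 = -0.9250%
Σ(r − μ)² = (-2.1 − (-0.9250))² + (-0.6 − (-0.9250))² + (-3.2 − (-0.9250))² + … = 12.2750
population σ = √(12.2750 / 8) = √1.5344 = 1.2387%
IR = μ / tracking error = -0.9250 / 1.2387 = -0.7468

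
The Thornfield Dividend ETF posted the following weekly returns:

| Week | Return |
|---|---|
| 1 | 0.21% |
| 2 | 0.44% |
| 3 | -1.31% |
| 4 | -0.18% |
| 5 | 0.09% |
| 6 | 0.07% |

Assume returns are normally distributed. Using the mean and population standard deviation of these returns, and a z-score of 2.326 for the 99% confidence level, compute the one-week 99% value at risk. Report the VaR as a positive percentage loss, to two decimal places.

1.43

r̄ = (0.21 + 0.44 − 1.31 − 0.18 + 0.09 + 0.07) / 6 = -0.1133%
Σ(r − r̄)² = 1.9221; population σ = √(1.9221/6) = 0.5660%
VaR = −(r̄ − z·σ) = −(-0.1133 − 2.326 × 0.5660) = −(-1.4298) = 1.4298%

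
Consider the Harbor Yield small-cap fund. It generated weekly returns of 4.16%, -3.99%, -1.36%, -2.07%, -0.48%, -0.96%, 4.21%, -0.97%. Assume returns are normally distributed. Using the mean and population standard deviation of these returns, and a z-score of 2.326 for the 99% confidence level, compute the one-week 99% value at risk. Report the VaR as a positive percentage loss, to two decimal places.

Mean return r̄ = -1.460 / 8 = -0.1825%
Σ(r − r̄)² = (4.16 − (-0.1825))² + (-3.99 − (-0.1825))² + … = 58.9108
σ = √[58.9108 / 8] = 2.7136%
VaR = −(r̄ − z·σ) = −(-0.1825 − 2.326 × 2.7136) = −(-6.4943) = 6.4943%

6.49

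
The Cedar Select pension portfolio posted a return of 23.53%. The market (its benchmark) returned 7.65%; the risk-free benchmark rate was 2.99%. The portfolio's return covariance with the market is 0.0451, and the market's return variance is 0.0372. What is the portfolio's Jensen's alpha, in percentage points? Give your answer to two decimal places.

β = Cov / Var = 0.0451 / 0.0372 = 1.2124
E[R] = Rf + β(Rm − Rf) = 2.99% + 1.2124 × (7.65% − 2.99%) = 8.6398%
α = Rp − E[R] = 23.53% − 8.6398% = 14.8902

14.89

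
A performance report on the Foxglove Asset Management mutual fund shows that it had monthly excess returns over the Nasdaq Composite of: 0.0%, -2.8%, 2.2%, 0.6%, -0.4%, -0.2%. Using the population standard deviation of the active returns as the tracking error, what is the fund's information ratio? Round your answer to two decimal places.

r̄ = (0 − 2.8 + 2.2 + 0.6 − 0.4 − 0.2) / 6 = -0.60 / 6 = -0.1000%
Σ(r − r̄)² = 13.1800; population σ = √(13.1800/6) = 1.4821%
IR = r̄ / tracking error = -0.1000 / 1.4821 = -0.0675

-0.07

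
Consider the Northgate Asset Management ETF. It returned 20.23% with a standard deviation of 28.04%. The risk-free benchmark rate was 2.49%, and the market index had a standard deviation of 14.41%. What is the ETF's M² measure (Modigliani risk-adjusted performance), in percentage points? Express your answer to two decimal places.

Sharpe = (Rp − Rf) / σp = (20.23% − 2.49%) / 28.04% = 0.6327
M² = Rf + Sharpe × σm = 2.49% + 0.6327 × 14.41% = 11.6072%

11.61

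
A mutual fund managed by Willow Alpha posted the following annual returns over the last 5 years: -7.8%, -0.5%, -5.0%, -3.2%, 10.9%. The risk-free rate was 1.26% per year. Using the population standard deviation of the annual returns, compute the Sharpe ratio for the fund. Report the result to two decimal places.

r̄ = (-7.8 − 0.5 − 5 − 3.2 + 10.9) / 5 = -5.60 / 5 = -1.1200%
Population std dev = √[208.8680 / 5] = 6.4632%
Sharpe = (r̄ − rf) / σ = (-1.1200 − 1.26) / 6.4632 = -2.3800 / 6.4632 = -0.3682

-0.37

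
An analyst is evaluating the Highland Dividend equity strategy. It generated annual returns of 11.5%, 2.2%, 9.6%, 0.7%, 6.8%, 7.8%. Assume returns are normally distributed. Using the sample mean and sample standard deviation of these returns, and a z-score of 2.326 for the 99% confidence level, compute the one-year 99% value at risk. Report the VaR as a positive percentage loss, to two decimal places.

Mean return μ = 38.60 / 6 = 6.4333%
Sample σ = √[Σ(r − μ)² / 5] = √[88.4933 / 5] = √17.6987 = 4.2070%
VaR = −(μ − z·σ) = −(6.4333 − 2.326 × 4.2070) = −(-3.3522) = 3.3522%

3.35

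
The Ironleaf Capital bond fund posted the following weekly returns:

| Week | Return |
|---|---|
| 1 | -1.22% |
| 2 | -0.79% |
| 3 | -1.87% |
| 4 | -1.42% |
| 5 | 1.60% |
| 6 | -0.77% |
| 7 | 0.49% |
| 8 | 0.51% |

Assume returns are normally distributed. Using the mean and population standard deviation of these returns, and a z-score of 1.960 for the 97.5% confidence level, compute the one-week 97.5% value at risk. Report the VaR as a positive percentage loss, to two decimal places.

2.60

μ = (-1.22 − 0.79 − 1.87 − 1.42 + 1.6 − 0.77 + 0.49 + 0.51) / 8 = -0.4338%
Population std dev = √[9.7738 / 8] = 1.1053%
VaR = −(μ − z·σ) = −(-0.4338 − 1.960 × 1.1053) = −(-2.6002) = 2.6002%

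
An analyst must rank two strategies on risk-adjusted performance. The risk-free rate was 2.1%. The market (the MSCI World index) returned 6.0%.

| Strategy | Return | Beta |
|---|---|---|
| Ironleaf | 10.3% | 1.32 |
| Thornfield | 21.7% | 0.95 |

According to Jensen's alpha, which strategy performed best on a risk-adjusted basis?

Thornfield

Ironleaf: α = 10.3% − [2.1% + 1.32 × (6.0% − 2.1%)] = 3.052
Thornfield: α = 21.7% − [2.1% + 0.95 × (6.0% − 2.1%)] = 15.895
Highest: Thornfield (15.895).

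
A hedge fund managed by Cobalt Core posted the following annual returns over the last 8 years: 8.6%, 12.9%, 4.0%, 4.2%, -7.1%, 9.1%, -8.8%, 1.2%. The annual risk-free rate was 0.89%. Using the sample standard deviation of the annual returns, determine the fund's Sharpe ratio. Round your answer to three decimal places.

μ = (8.6 + 12.9 + 4 + 4.2 − 7.1 + 9.1 − 8.8 + 1.2) / 8 = 3.0125%
Σ(r − μ)² = (8.6 − 3.0125)² + (12.9 − 3.0125)² + (4 − 3.0125)² + … = 413.5088
σ = √[413.5088 / 7] = 7.6859%
Sharpe = (μ − rf) / σ = (3.0125 − 0.89) / 7.6859 = 2.1225 / 7.6859 = 0.2762

0.276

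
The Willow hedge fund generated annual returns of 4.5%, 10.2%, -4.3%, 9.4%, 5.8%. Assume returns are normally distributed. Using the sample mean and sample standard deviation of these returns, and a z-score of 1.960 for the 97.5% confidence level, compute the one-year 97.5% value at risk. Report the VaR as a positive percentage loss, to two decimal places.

Mean return r̄ = 25.60 / 5 = 5.1200%
Sample std dev = √[133.7080 / 4] = 5.7816%
VaR = −(r̄ − z·σ) = −(5.1200 − 1.960 × 5.7816) = −(-6.2119) = 6.2119%

6.21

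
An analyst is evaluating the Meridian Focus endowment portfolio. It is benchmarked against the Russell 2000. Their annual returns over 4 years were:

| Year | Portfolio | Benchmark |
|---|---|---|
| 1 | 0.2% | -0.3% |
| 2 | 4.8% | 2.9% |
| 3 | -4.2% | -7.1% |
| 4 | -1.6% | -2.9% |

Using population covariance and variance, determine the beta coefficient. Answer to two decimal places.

0.87

r̄p = -0.2000%,  r̄m = -1.8500%
Cov = Σ(rp − r̄p)(rm − r̄m) / 4 = 11.7100
Var(rm) = Σ(rm − r̄m)² / 4 = 13.4075
β = Cov / Var = 11.7100 / 13.4075 = 0.8734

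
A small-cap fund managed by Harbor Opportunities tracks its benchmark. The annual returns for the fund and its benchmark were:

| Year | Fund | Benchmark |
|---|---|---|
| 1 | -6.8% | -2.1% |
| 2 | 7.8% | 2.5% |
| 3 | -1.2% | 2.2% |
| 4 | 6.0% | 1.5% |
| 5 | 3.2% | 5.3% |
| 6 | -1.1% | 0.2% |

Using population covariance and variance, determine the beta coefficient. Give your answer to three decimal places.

1.450

r̄p = 1.3167%,  r̄m = 1.6000%
Cov = Σ(rp − r̄p)(rm − r̄m) / 6 = 7.3733
Var(rm) = Σ(rm − r̄m)² / 6 = 5.0867
β = Cov / Var = 7.3733 / 5.0867 = 1.4495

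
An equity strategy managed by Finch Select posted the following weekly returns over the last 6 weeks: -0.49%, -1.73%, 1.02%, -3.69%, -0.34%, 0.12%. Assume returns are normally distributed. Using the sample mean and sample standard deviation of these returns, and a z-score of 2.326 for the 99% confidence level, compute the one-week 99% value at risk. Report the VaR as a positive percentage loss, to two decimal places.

4.70

μ = (-0.49 − 1.73 + 1.02 − 3.69 − 0.34 + 0.12) / 6 = -0.8517%
Σ(r − μ)² = (-0.49 − (-0.8517))² + (-1.73 − (-0.8517))² + … = 13.6675
sample σ = √(13.6675 / 5) = √2.7335 = 1.6533%
VaR = −(μ − z·σ) = −(-0.8517 − 2.326 × 1.6533) = −(-4.6973) = 4.6973%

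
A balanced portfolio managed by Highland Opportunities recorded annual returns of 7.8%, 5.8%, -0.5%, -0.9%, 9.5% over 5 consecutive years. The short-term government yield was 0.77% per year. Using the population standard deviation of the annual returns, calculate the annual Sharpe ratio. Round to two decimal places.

Mean return μ = 21.70 / 5 = 4.3400%
Σ(r − μ)² = (7.8 − 4.3400)² + (5.8 − 4.3400)² + (-0.5 − 4.3400)² + … = 91.6120
population σ = √(91.6120 / 5) = √18.3224 = 4.2805%
Sharpe = (μ − rf) / σ = (4.3400 − 0.77) / 4.2805 = 3.5700 / 4.2805 = 0.8340

0.83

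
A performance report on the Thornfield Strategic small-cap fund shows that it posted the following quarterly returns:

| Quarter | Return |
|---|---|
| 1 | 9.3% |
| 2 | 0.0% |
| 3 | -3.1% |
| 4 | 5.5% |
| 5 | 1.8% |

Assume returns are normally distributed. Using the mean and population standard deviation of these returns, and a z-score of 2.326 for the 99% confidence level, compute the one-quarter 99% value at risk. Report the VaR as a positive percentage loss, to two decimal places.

μ = (9.3 + 0 − 3.1 + 5.5 + 1.8) / 5 = 13.50 / 5 = 2.7000%
Population std dev = √[93.1400 / 5] = 4.3160%
VaR = −(μ − z·σ) = −(2.7000 − 2.326 × 4.3160) = −(-7.3390) = 7.3390%

7.34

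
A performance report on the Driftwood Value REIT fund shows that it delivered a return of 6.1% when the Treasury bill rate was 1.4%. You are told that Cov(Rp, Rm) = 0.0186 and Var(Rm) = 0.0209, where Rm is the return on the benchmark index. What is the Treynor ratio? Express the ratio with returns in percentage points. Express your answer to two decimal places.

5.28

β = Cov / Var = 0.0186 / 0.0209 = 0.8900
Treynor = (Rp − Rf) / β = (6.1% − 1.4%) / 0.8900 = 4.70 / 0.8900 = 5.2809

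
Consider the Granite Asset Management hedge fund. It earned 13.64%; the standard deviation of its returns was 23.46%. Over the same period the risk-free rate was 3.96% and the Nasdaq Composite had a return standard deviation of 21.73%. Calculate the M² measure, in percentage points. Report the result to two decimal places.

12.93

Sharpe = (Rp − Rf) / σp = (13.64% − 3.96%) / 23.46% = 0.4126
M² = Rf + Sharpe × σm = 3.96% + 0.4126 × 21.73% = 12.9258%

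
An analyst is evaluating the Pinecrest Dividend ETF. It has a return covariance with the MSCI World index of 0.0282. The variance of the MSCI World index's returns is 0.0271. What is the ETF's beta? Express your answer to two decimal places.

1.04

β = Cov(Rp, Rm) / Var(Rm) = 0.0282 / 0.0271 = 1.0406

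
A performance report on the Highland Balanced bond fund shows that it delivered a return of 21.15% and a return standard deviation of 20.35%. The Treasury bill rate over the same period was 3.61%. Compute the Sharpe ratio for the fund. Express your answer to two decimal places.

Sharpe = (Rp − Rf) / σp = (21.15% − 3.61%) / 20.35% = 17.54% / 20.35% = 0.8619

0.86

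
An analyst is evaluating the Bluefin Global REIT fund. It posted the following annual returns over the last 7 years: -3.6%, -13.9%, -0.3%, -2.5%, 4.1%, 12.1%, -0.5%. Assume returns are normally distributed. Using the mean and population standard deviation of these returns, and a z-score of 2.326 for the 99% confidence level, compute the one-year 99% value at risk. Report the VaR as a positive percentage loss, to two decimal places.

17.64

r̄ = (-3.6 − 13.9 − 0.3 − 2.5 + 4.1 + 12.1 − 0.5) / 7 = -0.6571%
Σ(r − r̄)² = (-3.6 − (-0.6571))² + (-13.9 − (-0.6571))² + … = 372.9571
σ = √[372.9571 / 7] = 7.2993%
VaR = −(r̄ − z·σ) = −(-0.6571 − 2.326 × 7.2993) = −(-17.6353) = 17.6353%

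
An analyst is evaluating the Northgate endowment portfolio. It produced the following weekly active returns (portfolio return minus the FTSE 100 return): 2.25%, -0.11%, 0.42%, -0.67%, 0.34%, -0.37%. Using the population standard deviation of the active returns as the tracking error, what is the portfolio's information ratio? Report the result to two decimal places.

0.33

Mean return r̄ = 1.860 / 6 = 0.3100%
Σ(r − r̄)² = (2.25 − 0.3100)² + (-0.11 − 0.3100)² + … = 5.3758
σ = √[5.3758 / 6] = 0.9466%
IR = r̄ / tracking error = 0.3100 / 0.9466 = 0.3275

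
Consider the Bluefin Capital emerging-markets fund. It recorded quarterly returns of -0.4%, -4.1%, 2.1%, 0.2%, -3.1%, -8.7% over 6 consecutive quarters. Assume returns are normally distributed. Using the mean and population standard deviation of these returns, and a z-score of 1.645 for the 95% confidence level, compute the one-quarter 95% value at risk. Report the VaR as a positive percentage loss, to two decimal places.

8.11

r̄ = (-0.4 − 4.1 + 2.1 + 0.2 − 3.1 − 8.7) / 6 = -2.3333%
Population std dev = √[74.0533 / 6] = 3.5131%
VaR = −(r̄ − z·σ) = −(-2.3333 − 1.645 × 3.5131) = −(-8.1123) = 8.1123%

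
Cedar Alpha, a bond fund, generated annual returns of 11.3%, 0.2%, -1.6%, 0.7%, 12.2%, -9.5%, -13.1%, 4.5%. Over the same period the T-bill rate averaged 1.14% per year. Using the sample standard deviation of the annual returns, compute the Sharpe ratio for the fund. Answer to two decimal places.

μ = (11.3 + 0.2 − 1.6 + 0.7 + 12.2 − 9.5 − 13.1 + 4.5) / 8 = 0.5875%
Σ(r − μ)² = (11.3 − 0.5875)² + (0.2 − 0.5875)² + … = 558.9688
sample σ = √(558.9688 / 7) = √79.8527 = 8.9360%
Sharpe = (μ − rf) / σ = (0.5875 − 1.14) / 8.9360 = -0.5525 / 8.9360 = -0.0618

-0.06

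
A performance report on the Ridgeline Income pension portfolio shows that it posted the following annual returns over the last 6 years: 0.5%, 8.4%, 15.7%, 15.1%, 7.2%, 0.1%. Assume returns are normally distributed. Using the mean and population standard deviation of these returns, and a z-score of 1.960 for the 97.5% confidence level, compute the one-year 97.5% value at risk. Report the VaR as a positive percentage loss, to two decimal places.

4.28

Mean return r̄ = 47.00 / 6 = 7.8333%
Σ(r − r̄)² = (0.5 − 7.8333)² + (8.4 − 7.8333)² + … = 228.9933
population σ = √(228.9933 / 6) = √38.1656 = 6.1778%
VaR = −(r̄ − z·σ) = −(7.8333 − 1.960 × 6.1778) = −(-4.2752) = 4.2752%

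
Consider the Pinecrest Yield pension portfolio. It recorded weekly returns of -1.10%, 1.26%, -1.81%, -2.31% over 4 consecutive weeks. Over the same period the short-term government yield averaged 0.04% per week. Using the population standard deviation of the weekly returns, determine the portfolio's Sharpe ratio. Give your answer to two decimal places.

-0.75

Mean return r̄ = -3.960 / 4 = -0.9900%
Σ(r − r̄)² = 7.4894; population σ = √(7.4894/4) = 1.3683%
Sharpe = (r̄ − rf) / σ = (-0.9900 − 0.04) / 1.3683 = -1.0300 / 1.3683 = -0.7528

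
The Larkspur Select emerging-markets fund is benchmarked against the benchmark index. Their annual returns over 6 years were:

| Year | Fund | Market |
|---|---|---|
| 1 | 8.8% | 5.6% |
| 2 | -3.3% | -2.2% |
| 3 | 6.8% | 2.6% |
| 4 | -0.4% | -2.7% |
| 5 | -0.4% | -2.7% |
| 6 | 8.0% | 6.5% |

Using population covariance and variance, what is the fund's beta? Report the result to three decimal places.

1.152

r̄p = 3.2500%,  r̄m = 1.1833%
Cov = Σ(rp − r̄p)(rm − r̄m) / 6 = 17.5508
Var(rm) = Σ(rm − r̄m)² / 6 = 15.2314
β = Cov / Var = 17.5508 / 15.2314 = 1.1523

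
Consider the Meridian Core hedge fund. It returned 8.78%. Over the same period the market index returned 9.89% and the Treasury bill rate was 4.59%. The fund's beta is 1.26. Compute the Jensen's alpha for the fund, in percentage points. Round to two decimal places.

CAPM expected return = Rf + β(Rm − Rf) = 4.59% + 1.26 × (9.89% − 4.59%) = 4.59 + 1.26 × 5.30 = 11.2680%
Jensen's α = Rp − E[R] = 8.78% − 11.2680% = -2.4880

-2.49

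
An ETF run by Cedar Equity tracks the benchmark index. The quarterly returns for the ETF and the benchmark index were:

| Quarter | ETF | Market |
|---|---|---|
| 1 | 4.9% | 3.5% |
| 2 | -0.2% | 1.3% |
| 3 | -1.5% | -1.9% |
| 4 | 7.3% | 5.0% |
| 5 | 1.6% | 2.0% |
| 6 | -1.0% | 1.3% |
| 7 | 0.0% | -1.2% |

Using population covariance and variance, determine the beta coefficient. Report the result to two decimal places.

r̄p = 1.5857%,  r̄m = 1.4286%
Cov = Σ(rp − r̄p)(rm − r̄m) / 7 = 6.0404
Var(rm) = Σ(rm − r̄m)² / 7 = 5.0563
β = Cov / Var = 6.0404 / 5.0563 = 1.1946

1.19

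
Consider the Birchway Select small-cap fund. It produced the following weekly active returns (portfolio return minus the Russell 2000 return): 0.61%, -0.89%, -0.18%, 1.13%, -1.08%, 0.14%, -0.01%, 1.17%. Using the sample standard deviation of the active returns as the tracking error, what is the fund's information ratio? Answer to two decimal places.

Mean return r̄ = 0.890 / 8 = 0.1113%
Σ(r − r̄)² = (0.61 − 0.1113)² + (-0.89 − 0.1113)² + … = 4.9295
σ = √[4.9295 / 7] = 0.8392%
IR = r̄ / tracking error = 0.1113 / 0.8392 = 0.1326

0.13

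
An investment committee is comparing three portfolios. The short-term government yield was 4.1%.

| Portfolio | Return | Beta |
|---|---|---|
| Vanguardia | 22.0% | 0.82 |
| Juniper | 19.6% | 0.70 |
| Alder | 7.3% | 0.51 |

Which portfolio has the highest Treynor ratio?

Vanguardia: Treynor = (22.0% − 4.1%) / 0.82 = 21.829
Juniper: Treynor = (19.6% − 4.1%) / 0.70 = 22.143
Alder: Treynor = (7.3% − 4.1%) / 0.51 = 6.275
Highest: Juniper (22.143).

Juniper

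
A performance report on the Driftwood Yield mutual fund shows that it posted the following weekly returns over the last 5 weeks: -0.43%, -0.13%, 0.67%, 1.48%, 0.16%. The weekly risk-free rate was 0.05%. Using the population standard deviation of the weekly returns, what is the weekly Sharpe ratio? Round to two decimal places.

0.45

r̄ = (-0.43 − 0.13 + 0.67 + 1.48 + 0.16) / 5 = 0.3500%
Population std dev = √[2.2542 / 5] = 0.6714%
Sharpe = (r̄ − rf) / σ = (0.3500 − 0.05) / 0.6714 = 0.3000 / 0.6714 = 0.4468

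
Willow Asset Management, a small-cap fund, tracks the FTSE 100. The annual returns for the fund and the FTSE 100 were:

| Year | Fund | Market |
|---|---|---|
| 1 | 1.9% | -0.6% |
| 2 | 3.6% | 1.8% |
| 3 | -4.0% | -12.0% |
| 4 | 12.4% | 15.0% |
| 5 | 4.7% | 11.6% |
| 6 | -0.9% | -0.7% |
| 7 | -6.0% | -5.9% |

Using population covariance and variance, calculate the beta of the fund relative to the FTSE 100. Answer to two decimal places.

0.59

r̄p = 1.6714%,  r̄m = 1.3143%
Cov = Σ(rp − r̄p)(rm − r̄m) / 7 = 44.9304
Var(rm) = Σ(rm − r̄m)² / 7 = 75.7669
β = Cov / Var = 44.9304 / 75.7669 = 0.5930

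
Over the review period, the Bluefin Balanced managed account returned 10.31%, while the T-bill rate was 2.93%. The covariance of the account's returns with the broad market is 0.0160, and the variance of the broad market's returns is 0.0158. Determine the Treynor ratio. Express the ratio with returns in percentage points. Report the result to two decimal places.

β = Cov / Var = 0.0160 / 0.0158 = 1.0127
Treynor = (Rp − Rf) / β = (10.31% − 2.93%) / 1.0127 = 7.38 / 1.0127 = 7.2874

7.29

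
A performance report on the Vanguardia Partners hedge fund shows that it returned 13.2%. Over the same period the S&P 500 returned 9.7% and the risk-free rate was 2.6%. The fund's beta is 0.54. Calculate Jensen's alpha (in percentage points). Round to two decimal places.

CAPM expected return = Rf + β(Rm − Rf) = 2.6% + 0.54 × (9.7% − 2.6%) = 2.6 + 0.54 × 7.10 = 6.4340%
Jensen's α = Rp − E[R] = 13.2% − 6.4340% = 6.7660

6.77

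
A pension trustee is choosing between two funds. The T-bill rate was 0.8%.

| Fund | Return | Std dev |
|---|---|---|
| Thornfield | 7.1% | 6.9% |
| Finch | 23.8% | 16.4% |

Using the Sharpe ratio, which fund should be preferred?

Finch

Thornfield: Sharpe ratio = (7.1% − 0.8%) / 6.9% = 0.913
Finch: Sharpe ratio = (23.8% − 0.8%) / 16.4% = 1.402
Highest: Finch (1.402).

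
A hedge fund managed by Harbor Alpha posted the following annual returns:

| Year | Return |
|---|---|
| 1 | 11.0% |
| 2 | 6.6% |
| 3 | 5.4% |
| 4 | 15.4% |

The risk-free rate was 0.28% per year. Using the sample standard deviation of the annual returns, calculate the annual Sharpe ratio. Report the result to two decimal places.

2.05

Mean return r̄ = 38.40 / 4 = 9.6000%
Σ(r − r̄)² = (11 − 9.6000)² + (6.6 − 9.6000)² + (5.4 − 9.6000)² + … = 62.2400
σ = √[62.2400 / 3] = 4.5549%
Sharpe = (r̄ − rf) / σ = (9.6000 − 0.28) / 4.5549 = 9.3200 / 4.5549 = 2.0461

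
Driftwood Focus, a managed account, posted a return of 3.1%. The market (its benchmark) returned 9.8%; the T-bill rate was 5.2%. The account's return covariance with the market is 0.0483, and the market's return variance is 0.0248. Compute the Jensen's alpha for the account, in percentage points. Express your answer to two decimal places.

-11.06

β = Cov / Var = 0.0483 / 0.0248 = 1.9476
E[R] = Rf + β(Rm − Rf) = 5.2% + 1.9476 × (9.8% − 5.2%) = 14.1590%
α = Rp − E[R] = 3.1% − 14.1590% = -11.0590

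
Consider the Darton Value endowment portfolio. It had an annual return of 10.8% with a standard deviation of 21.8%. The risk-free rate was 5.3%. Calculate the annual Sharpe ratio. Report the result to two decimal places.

Sharpe = (Rp − Rf) / σp = (10.8% − 5.3%) / 21.8% = 5.50% / 21.8% = 0.2523

0.25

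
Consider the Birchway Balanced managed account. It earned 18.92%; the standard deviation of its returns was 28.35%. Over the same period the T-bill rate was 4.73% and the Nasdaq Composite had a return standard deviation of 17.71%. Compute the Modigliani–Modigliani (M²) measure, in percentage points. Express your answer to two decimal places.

13.59

Sharpe = (Rp − Rf) / σp = (18.92% − 4.73%) / 28.35% = 0.5005
M² = Rf + Sharpe × σm = 4.73% + 0.5005 × 17.71% = 13.5939%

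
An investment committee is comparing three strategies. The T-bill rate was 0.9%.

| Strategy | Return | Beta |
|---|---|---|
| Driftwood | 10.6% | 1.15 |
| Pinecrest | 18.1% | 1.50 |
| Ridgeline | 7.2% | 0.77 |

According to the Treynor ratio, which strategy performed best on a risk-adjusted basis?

Driftwood: Treynor = (10.6% − 0.9%) / 1.15 = 8.435
Pinecrest: Treynor = (18.1% − 0.9%) / 1.50 = 11.467
Ridgeline: Treynor = (7.2% − 0.9%) / 0.77 = 8.182
Highest: Pinecrest (11.467).

Pinecrest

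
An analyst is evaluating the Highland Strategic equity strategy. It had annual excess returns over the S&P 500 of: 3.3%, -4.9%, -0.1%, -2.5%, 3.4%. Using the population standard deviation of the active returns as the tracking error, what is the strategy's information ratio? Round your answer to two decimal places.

-0.05

r̄ = (3.3 − 4.9 − 0.1 − 2.5 + 3.4) / 5 = -0.80 / 5 = -0.1600%
Σ(r − r̄)² = (3.3 − (-0.1600))² + (-4.9 − (-0.1600))² + … = 52.5920
σ = √[52.5920 / 5] = 3.2432%
IR = r̄ / tracking error = -0.1600 / 3.2432 = -0.0493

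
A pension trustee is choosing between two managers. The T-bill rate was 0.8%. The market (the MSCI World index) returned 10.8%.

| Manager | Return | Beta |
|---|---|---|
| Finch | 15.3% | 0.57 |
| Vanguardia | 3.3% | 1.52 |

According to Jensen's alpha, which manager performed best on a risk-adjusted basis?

Finch

Finch: α = 15.3% − [0.8% + 0.57 × (10.8% − 0.8%)] = 8.800
Vanguardia: α = 3.3% − [0.8% + 1.52 × (10.8% − 0.8%)] = -12.700
Highest: Finch (8.800).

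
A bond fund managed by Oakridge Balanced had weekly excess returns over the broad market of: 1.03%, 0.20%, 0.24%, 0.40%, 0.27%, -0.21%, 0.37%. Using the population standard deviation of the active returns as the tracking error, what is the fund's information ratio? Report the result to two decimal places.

0.96

r̄ = (1.03 + 0.2 + 0.24 + 0.4 + 0.27 − 0.21 + 0.37) / 7 = 2.300 / 7 = 0.3286%
Σ(r − r̄)² = (1.03 − 0.3286)² + (0.2 − 0.3286)² + … = 0.8167
population σ = √(0.8167 / 7) = √0.1167 = 0.3416%
IR = r̄ / tracking error = 0.3286 / 0.3416 = 0.9619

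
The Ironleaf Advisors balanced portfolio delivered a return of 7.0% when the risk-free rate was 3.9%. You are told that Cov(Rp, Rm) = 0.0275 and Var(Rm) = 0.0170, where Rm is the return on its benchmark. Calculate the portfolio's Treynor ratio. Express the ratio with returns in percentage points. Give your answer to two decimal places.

1.92

β = Cov / Var = 0.0275 / 0.0170 = 1.6176
Treynor = (Rp − Rf) / β = (7.0% − 3.9%) / 1.6176 = 3.10 / 1.6176 = 1.9164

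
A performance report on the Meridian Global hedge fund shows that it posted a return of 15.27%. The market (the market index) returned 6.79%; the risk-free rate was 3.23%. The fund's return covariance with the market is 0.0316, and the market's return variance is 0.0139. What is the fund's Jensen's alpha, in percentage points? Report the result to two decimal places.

3.95

β = Cov / Var = 0.0316 / 0.0139 = 2.2734
E[R] = Rf + β(Rm − Rf) = 3.23% + 2.2734 × (6.79% − 3.23%) = 11.3233%
α = Rp − E[R] = 15.27% − 11.3233% = 3.9467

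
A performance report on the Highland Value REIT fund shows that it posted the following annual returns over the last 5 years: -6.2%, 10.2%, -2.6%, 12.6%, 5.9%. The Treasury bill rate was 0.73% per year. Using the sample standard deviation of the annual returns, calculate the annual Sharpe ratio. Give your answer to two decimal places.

μ = (-6.2 + 10.2 − 2.6 + 12.6 + 5.9) / 5 = 19.90 / 5 = 3.9800%
Σ(r − μ)² = (-6.2 − 3.9800)² + (10.2 − 3.9800)² + … = 263.6080
sample σ = √(263.6080 / 4) = √65.9020 = 8.1180%
Sharpe = (μ − rf) / σ = (3.9800 − 0.73) / 8.1180 = 3.2500 / 8.1180 = 0.4003

0.40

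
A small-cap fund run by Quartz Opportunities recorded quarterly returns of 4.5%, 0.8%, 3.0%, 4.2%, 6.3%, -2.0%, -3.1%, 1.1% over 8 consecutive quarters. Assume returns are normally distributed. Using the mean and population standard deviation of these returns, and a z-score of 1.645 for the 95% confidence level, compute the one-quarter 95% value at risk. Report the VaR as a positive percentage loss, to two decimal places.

3.18

r̄ = (4.5 + 0.8 + 3 + 4.2 + 6.3 − 2 − 3.1 + 1.1) / 8 = 14.80 / 8 = 1.8500%
Population std dev = √[74.6600 / 8] = 3.0549%
VaR = −(r̄ − z·σ) = −(1.8500 − 1.645 × 3.0549) = −(-3.1753) = 3.1753%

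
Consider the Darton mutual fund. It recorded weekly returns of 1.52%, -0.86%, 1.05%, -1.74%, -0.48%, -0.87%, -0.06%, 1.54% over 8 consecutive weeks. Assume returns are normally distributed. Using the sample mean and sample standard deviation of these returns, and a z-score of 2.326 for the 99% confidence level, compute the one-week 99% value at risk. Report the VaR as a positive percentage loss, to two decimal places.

2.84

r̄ = (1.52 − 0.86 + 1.05 − 1.74 − 0.48 − 0.87 − 0.06 + 1.54) / 8 = 0.0125%
Σ(r − r̄)² = (1.52 − 0.0125)² + (-0.86 − 0.0125)² + … = 10.5414
sample σ = √(10.5414 / 7) = √1.5059 = 1.2272%
VaR = −(r̄ − z·σ) = −(0.0125 − 2.326 × 1.2272) = −(-2.8420) = 2.8420%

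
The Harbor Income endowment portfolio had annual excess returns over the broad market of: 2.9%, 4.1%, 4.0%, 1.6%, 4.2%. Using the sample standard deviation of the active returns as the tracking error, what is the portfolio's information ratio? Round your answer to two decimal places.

r̄ = (2.9 + 4.1 + 4 + 1.6 + 4.2) / 5 = 3.3600%
Sample σ = √[Σ(r − r̄)² / 4] = √[4.9720 / 4] = √1.2430 = 1.1149%
IR = r̄ / tracking error = 3.3600 / 1.1149 = 3.0137

3.01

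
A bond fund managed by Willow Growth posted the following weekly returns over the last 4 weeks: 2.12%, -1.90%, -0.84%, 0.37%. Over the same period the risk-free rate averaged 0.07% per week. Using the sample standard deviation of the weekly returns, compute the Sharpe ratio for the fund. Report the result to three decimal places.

-0.077

r̄ = (2.12 − 1.9 − 0.84 + 0.37) / 4 = -0.0625%
Σ(r − r̄)² = 8.9313; sample σ = √(8.9313/3) = 1.7254%
Sharpe = (r̄ − rf) / σ = (-0.0625 − 0.07) / 1.7254 = -0.1325 / 1.7254 = -0.0768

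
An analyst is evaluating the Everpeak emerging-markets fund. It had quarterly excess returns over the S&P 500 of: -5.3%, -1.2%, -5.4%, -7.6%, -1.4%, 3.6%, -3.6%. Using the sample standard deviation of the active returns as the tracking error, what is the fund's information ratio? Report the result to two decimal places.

Mean return r̄ = -20.90 / 7 = -2.9857%
Sample σ = √[Σ(r − r̄)² / 6] = √[81.9286 / 6] = √13.6548 = 3.6952%
IR = r̄ / tracking error = -2.9857 / 3.6952 = -0.8080

-0.81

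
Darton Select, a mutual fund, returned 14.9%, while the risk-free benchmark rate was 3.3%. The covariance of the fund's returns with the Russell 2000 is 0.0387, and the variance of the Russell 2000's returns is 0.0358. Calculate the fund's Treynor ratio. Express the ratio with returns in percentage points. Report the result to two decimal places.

β = Cov / Var = 0.0387 / 0.0358 = 1.0810
Treynor = (Rp − Rf) / β = (14.9% − 3.3%) / 1.0810 = 11.60 / 1.0810 = 10.7308

10.73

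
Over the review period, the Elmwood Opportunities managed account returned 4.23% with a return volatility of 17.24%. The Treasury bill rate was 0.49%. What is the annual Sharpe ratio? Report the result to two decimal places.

0.22

Sharpe = (Rp − Rf) / σp = (4.23% − 0.49%) / 17.24% = 3.74% / 17.24% = 0.2169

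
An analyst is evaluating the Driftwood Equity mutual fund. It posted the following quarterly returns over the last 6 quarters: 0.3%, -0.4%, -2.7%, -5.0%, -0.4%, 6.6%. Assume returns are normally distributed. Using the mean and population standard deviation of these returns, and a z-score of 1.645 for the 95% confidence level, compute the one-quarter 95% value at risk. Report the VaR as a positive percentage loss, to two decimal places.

r̄ = (0.3 − 0.4 − 2.7 − 5 − 0.4 + 6.6) / 6 = -1.60 / 6 = -0.2667%
Σ(r − r̄)² = (0.3 − (-0.2667))² + (-0.4 − (-0.2667))² + (-2.7 − (-0.2667))² + … = 75.8333
population σ = √(75.8333 / 6) = √12.6389 = 3.5551%
VaR = −(r̄ − z·σ) = −(-0.2667 − 1.645 × 3.5551) = −(-6.1148) = 6.1148%

6.11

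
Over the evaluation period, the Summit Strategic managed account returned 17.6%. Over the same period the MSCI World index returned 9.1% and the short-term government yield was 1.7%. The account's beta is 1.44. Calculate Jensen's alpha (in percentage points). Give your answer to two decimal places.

CAPM expected return = Rf + β(Rm − Rf) = 1.7% + 1.44 × (9.1% − 1.7%) = 1.7 + 1.44 × 7.40 = 12.3560%
Jensen's α = Rp − E[R] = 17.6% − 12.3560% = 5.2440

5.24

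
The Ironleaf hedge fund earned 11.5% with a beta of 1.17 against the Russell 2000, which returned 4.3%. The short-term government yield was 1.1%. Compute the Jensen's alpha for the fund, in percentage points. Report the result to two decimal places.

CAPM expected return = Rf + β(Rm − Rf) = 1.1% + 1.17 × (4.3% − 1.1%) = 1.1 + 1.17 × 3.20 = 4.8440%
Jensen's α = Rp − E[R] = 11.5% − 4.8440% = 6.6560

6.66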